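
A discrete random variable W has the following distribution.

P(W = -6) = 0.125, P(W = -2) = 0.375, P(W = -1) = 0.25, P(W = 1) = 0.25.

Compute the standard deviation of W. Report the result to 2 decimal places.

E[W] = (-6)(0.125) + (-2)(0.375) + (-1)(0.25) + (1)(0.25) = -1.5
E[W²] = (-6)²(0.125) + (-2)²(0.375) + (-1)²(0.25) + (1)²(0.25) = 6.5
Var(W) = E[W²] − (E[W])² = 6.5 − (-1.5)² = 4.25
sd(W) = √4.25 ≈ 2.06

2.06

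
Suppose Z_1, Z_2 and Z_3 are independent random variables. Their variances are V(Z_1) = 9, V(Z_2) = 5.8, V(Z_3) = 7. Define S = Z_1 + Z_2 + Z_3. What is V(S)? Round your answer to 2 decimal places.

21.80

By independence, V(S) = (1)²V(Z_1) + (1)²V(Z_2) + (1)²V(Z_3)
= (1)²·9 + (1)²·5.8 + (1)²·7 = 21.8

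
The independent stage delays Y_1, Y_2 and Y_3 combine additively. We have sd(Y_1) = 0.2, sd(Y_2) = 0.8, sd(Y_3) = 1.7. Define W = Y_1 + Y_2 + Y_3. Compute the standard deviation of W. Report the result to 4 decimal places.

1.8894

Var(Y_1) = 0.04, Var(Y_2) = 0.64, Var(Y_3) = 2.89
By independence, Var(W) = (1)²Var(Y_1) + (1)²Var(Y_2) + (1)²Var(Y_3)
= (1)²·0.04 + (1)²·0.64 + (1)²·2.89 = 3.57
sd(W) = √3.57 ≈ 1.8894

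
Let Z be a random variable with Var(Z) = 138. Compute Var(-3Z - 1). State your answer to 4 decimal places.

Var(-3Z - 1) = (-3)²·Var(Z) = 9·138 = 1242

1242.0000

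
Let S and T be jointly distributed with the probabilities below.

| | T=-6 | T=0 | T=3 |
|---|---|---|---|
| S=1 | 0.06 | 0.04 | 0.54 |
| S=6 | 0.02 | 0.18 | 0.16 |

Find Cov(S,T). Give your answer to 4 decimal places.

E[S] = 2.8,  E[T] = 1.62
E[ST] = 3.42
Cov(S,T) = E[ST] − E[S]E[T] = 3.42 − (2.8)(1.62) = -1.116

-1.1160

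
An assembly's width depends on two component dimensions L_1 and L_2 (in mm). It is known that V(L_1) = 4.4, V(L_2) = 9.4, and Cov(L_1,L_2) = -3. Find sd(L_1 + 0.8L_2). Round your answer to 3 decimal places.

V(L_1 + 0.8L_2) = (1)²·V(L_1) + (0.8)²·V(L_2) + 2·(1)·(0.8)·Cov(L_1,L_2)
= 1·4.4 + 0.64·9.4 + 1.6·-3 = 5.616
sd(L_1 + 0.8L_2) = √5.616 ≈ 2.370

2.370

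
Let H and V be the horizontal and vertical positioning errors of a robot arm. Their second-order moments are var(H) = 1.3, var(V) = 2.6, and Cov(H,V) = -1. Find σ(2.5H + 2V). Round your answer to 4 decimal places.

var(2.5H + 2V) = (2.5)²·var(H) + (2)²·var(V) + 2·(2.5)·(2)·Cov(H,V)
= 6.25·1.3 + 4·2.6 + 10·-1 = 8.525
σ(2.5H + 2V) = √8.525 ≈ 2.9198

2.9198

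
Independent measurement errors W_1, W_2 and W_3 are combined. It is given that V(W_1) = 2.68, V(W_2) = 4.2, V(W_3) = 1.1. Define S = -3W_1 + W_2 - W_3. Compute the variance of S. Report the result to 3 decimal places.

By independence, V(S) = (-3)²V(W_1) + (1)²V(W_2) + (-1)²V(W_3)
= (-3)²·2.68 + (1)²·4.2 + (-1)²·1.1 = 29.42

29.420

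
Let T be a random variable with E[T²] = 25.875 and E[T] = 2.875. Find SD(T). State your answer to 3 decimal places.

V(T) = 25.875 − (2.875)² = 17.609375
SD(T) = √17.609375 ≈ 4.196

4.196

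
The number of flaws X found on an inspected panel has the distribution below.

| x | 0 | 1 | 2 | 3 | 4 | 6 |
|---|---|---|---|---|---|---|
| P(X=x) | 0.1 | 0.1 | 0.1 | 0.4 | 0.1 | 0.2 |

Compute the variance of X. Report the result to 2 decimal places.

E[X] = (0)(0.1) + (1)(0.1) + (2)(0.1) + (3)(0.4) + (4)(0.1) + (6)(0.2) = 3.1
E[X²] = (0)²(0.1) + (1)²(0.1) + (2)²(0.1) + (3)²(0.4) + (4)²(0.1) + (6)²(0.2) = 12.9
Var(X) = E[X²] − (E[X])² = 12.9 − (3.1)² = 3.29

3.29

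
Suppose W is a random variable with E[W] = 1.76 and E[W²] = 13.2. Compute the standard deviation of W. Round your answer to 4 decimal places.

3.1784

Var(W) = 13.2 − (1.76)² = 10.1024
SD(W) = √10.1024 ≈ 3.1784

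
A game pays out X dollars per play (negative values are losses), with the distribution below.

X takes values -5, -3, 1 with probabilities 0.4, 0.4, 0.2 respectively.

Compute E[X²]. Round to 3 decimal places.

E[X²] = (-5)²(0.4) + (-3)²(0.4) + (1)²(0.2) = 13.8

13.800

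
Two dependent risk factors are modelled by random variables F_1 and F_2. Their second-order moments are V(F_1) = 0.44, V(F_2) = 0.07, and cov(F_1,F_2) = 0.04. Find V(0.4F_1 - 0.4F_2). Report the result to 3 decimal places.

V(0.4F_1 - 0.4F_2) = (0.4)²·V(F_1) + (-0.4)²·V(F_2) + 2·(0.4)·(-0.4)·cov(F_1,F_2)
= 0.16·0.44 + 0.16·0.07 + -0.32·0.04 = 0.0688

0.069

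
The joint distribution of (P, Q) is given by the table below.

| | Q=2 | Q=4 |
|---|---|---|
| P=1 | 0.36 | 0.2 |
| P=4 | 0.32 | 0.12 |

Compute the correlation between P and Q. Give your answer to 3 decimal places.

E[P] = 2.32,  E[Q] = 2.64
E[PQ] = 6
Cov(P,Q) = E[PQ] − E[P]E[Q] = 6 − (2.32)(2.64) = -0.1248
V(P) = 2.2176,  V(Q) = 0.8704
ρ = -0.1248 / √(2.2176·0.8704) ≈ -0.090

-0.090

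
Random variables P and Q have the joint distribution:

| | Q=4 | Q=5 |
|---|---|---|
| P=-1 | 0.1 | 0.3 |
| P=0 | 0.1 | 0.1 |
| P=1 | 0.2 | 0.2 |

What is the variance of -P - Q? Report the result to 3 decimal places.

0.840

E[P] = 0,  E[Q] = 4.6,  E[PQ] = -0.1
Var(P) = 0.8 − (0)² = 0.8;  Var(Q) = 21.4 − (4.6)² = 0.24
Cov(P,Q) = -0.1 − (0)(4.6) = -0.1
Var(-P - Q) = (-1)²·0.8 + (-1)²·0.24 + 2·(-1)·(-1)·-0.1 = 0.84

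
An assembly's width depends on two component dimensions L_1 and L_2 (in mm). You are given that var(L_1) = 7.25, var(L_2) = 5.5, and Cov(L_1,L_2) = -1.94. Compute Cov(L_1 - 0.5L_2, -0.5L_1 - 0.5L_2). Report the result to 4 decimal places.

Cov(L_1 - 0.5L_2, -0.5L_1 - 0.5L_2) = (1)(-0.5)var(L_1) + (-0.5)(-0.5)var(L_2) + [(1)(-0.5) + (-0.5)(-0.5)]Cov(L_1,L_2)
= -0.5·7.25 + 0.25·5.5 + -0.25·-1.94 = -1.765

-1.7650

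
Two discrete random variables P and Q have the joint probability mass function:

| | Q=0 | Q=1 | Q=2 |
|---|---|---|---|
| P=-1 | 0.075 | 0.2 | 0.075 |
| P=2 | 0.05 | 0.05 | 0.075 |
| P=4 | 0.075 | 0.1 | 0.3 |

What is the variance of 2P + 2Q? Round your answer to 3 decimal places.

26.310

E[P] = 1.9,  E[Q] = 1.25,  E[PQ] = 2.85
V(P) = 8.65 − (1.9)² = 5.04;  V(Q) = 2.15 − (1.25)² = 0.5875
Cov(P,Q) = 2.85 − (1.9)(1.25) = 0.475
V(2P + 2Q) = (2)²·5.04 + (2)²·0.5875 + 2·(2)·(2)·0.475 = 26.31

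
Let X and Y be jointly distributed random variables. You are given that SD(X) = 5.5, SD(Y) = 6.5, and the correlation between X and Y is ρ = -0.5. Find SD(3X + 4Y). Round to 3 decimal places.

22.787

Var(X) = (5.5)² = 30.25;  Var(Y) = (6.5)² = 42.25
Cov(X,Y) = ρ·SD(X)·SD(Y) = -0.5·5.5·6.5 = -17.875
Var(3X + 4Y) = (3)²·Var(X) + (4)²·Var(Y) + 2·(3)·(4)·Cov(X,Y)
= 9·30.25 + 16·42.25 + 24·-17.875 = 519.25
SD(3X + 4Y) = √519.25 ≈ 22.787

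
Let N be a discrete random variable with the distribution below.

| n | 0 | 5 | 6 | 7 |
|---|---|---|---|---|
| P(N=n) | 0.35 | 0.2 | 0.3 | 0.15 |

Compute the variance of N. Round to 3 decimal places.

8.328

E[N] = (0)(0.35) + (5)(0.2) + (6)(0.3) + (7)(0.15) = 3.85
E[N²] = (0)²(0.35) + (5)²(0.2) + (6)²(0.3) + (7)²(0.15) = 23.15
var(N) = E[N²] − (E[N])² = 23.15 − (3.85)² = 8.3275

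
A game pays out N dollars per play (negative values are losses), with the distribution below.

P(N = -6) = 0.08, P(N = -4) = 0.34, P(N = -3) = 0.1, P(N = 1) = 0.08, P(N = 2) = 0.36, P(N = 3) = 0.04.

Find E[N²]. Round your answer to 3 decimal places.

E[N²] = (-6)²(0.08) + (-4)²(0.34) + (-3)²(0.1) + (1)²(0.08) + (2)²(0.36) + (3)²(0.04) = 11.1

11.100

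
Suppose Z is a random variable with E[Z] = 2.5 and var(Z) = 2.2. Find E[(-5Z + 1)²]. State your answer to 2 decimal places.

E[-5Z + 1] = -5·2.5 + 1 = -11.5
var(-5Z + 1) = (-5)²·2.2 = 55
E[(-5Z + 1)²] = var((-5Z + 1)) + (E[(-5Z + 1)])² = 55 + (-11.5)² = 187.25

187.25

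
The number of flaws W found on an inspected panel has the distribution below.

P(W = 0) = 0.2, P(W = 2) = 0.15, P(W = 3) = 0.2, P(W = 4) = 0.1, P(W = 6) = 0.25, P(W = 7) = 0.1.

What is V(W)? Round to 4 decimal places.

5.6500

E[W] = (0)(0.2) + (2)(0.15) + (3)(0.2) + (4)(0.1) + (6)(0.25) + (7)(0.1) = 3.5
E[W²] = (0)²(0.2) + (2)²(0.15) + (3)²(0.2) + (4)²(0.1) + (6)²(0.25) + (7)²(0.1) = 17.9
V(W) = E[W²] − (E[W])² = 17.9 − (3.5)² = 5.65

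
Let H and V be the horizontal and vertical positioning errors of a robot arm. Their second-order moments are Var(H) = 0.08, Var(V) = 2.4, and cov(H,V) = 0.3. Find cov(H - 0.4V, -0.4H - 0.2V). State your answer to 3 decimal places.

cov(H - 0.4V, -0.4H - 0.2V) = (1)(-0.4)Var(H) + (-0.4)(-0.2)Var(V) + [(1)(-0.2) + (-0.4)(-0.4)]cov(H,V)
= -0.4·0.08 + 0.08·2.4 + -0.04·0.3 = 0.148

0.148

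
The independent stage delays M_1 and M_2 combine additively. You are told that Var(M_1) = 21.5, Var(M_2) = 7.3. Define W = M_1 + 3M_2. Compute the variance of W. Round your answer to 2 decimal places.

By independence, Var(W) = (1)²Var(M_1) + (3)²Var(M_2)
= (1)²·21.5 + (3)²·7.3 = 87.2

87.20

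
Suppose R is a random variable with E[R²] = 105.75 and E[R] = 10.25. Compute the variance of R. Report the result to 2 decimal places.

0.69

V(R) = 105.75 − (10.25)² = 0.6875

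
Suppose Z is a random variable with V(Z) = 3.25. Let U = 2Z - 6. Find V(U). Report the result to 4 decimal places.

V(2Z - 6) = (2)²·V(Z) = 4·3.25 = 13

13.0000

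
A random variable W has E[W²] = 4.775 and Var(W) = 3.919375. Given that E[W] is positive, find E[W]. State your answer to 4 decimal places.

(E[W])² = E[W²] − Var(W) = 4.775 − 3.919375 = 0.855625
E[W] = √0.855625 = 0.925

0.9250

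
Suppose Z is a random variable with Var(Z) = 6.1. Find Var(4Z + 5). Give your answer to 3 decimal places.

Var(4Z + 5) = (4)²·Var(Z) = 16·6.1 = 97.6

97.600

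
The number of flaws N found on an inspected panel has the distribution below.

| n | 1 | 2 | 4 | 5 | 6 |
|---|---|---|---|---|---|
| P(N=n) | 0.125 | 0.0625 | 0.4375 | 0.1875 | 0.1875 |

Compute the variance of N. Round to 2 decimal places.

2.31

E[N] = (1)(0.125) + (2)(0.0625) + (4)(0.4375) + (5)(0.1875) + (6)(0.1875) = 4.0625
E[N²] = (1)²(0.125) + (2)²(0.0625) + (4)²(0.4375) + (5)²(0.1875) + (6)²(0.1875) = 18.8125
V(N) = E[N²] − (E[N])² = 18.8125 − (4.0625)² = 2.30859375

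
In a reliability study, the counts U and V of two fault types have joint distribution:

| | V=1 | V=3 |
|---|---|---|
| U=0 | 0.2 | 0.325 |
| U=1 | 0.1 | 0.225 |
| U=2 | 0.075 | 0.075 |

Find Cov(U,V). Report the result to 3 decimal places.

E[U] = 0.625,  E[V] = 2.25
E[UV] = 1.375
Cov(U,V) = E[UV] − E[U]E[V] = 1.375 − (0.625)(2.25) = -0.03125

-0.031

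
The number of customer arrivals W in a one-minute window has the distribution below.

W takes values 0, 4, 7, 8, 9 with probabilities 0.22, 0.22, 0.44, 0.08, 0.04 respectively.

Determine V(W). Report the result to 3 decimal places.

E[W] = (0)(0.22) + (4)(0.22) + (7)(0.44) + (8)(0.08) + (9)(0.04) = 4.96
E[W²] = (0)²(0.22) + (4)²(0.22) + (7)²(0.44) + (8)²(0.08) + (9)²(0.04) = 33.44
V(W) = E[W²] − (E[W])² = 33.44 − (4.96)² = 8.8384

8.838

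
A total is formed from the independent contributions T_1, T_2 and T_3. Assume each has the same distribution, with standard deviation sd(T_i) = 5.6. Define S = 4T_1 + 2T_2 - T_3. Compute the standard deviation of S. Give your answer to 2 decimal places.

25.66

Var(T_i) = (5.6)² = 31.36
By independence, Var(S) = (4)²Var(T_1) + (2)²Var(T_2) + (-1)²Var(T_3)
= (4)²·31.36 + (2)²·31.36 + (-1)²·31.36 = 658.56
sd(S) = √658.56 ≈ 25.66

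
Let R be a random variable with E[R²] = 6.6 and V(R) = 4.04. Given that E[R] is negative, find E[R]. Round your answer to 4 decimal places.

(E[R])² = E[R²] − V(R) = 6.6 − 4.04 = 2.56
E[R] = −√2.56 = -1.6

-1.6000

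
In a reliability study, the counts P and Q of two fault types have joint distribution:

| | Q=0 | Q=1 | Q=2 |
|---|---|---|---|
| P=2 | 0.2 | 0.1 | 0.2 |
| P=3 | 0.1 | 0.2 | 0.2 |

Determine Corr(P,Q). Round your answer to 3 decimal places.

E[P] = 2.5,  E[Q] = 1.1
E[PQ] = 2.8
Cov(P,Q) = E[PQ] − E[P]E[Q] = 2.8 − (2.5)(1.1) = 0.05
var(P) = 0.25,  var(Q) = 0.69
ρ = 0.05 / √(0.25·0.69) ≈ 0.120

0.120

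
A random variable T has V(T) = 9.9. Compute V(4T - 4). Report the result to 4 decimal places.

V(4T - 4) = (4)²·V(T) = 16·9.9 = 158.4

158.4000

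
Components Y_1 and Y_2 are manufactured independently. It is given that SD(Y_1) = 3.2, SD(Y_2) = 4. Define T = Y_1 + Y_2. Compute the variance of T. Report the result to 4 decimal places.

26.2400

Var(Y_1) = 10.24, Var(Y_2) = 16
By independence, Var(T) = (1)²Var(Y_1) + (1)²Var(Y_2)
= (1)²·10.24 + (1)²·16 = 26.24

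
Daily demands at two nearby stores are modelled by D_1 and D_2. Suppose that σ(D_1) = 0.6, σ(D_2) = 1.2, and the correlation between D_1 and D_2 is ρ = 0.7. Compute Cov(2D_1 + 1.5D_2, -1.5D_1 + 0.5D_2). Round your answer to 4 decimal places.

V(D_1) = (0.6)² = 0.36;  V(D_2) = (1.2)² = 1.44
Cov(D_1,D_2) = ρ·σ(D_1)·σ(D_2) = 0.7·0.6·1.2 = 0.504
Cov(2D_1 + 1.5D_2, -1.5D_1 + 0.5D_2) = (2)(-1.5)V(D_1) + (1.5)(0.5)V(D_2) + [(2)(0.5) + (1.5)(-1.5)]Cov(D_1,D_2)
= -3·0.36 + 0.75·1.44 + -1.25·0.504 = -0.63

-0.6300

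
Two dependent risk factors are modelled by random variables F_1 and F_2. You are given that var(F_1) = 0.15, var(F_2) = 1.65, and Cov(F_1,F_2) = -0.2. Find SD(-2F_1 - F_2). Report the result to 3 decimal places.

var(-2F_1 - F_2) = (-2)²·var(F_1) + (-1)²·var(F_2) + 2·(-2)·(-1)·Cov(F_1,F_2)
= 4·0.15 + 1·1.65 + 4·-0.2 = 1.45
SD(-2F_1 - F_2) = √1.45 ≈ 1.204

1.204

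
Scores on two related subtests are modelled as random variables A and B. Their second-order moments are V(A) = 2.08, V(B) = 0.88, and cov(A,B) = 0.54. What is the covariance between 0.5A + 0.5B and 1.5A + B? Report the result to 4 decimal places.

2.6750

cov(0.5A + 0.5B, 1.5A + B) = (0.5)(1.5)V(A) + (0.5)(1)V(B) + [(0.5)(1) + (0.5)(1.5)]cov(A,B)
= 0.75·2.08 + 0.5·0.88 + 1.25·0.54 = 2.675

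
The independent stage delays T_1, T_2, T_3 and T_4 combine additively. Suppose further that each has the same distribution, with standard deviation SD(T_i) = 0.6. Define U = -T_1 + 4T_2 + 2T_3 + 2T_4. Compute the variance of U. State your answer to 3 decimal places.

9.000

var(T_i) = (0.6)² = 0.36
By independence, var(U) = (-1)²var(T_1) + (4)²var(T_2) + (2)²var(T_3) + (2)²var(T_4)
= (-1)²·0.36 + (4)²·0.36 + (2)²·0.36 + (2)²·0.36 = 9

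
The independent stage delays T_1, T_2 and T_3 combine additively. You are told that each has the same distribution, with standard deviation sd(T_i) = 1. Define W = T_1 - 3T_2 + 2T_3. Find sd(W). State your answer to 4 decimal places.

var(T_i) = (1)² = 1
By independence, var(W) = (1)²var(T_1) + (-3)²var(T_2) + (2)²var(T_3)
= (1)²·1 + (-3)²·1 + (2)²·1 = 14
sd(W) = √14 ≈ 3.7417

3.7417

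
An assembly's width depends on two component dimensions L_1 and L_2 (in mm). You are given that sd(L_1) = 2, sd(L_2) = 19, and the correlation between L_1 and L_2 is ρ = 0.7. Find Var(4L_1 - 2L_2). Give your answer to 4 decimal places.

Var(L_1) = (2)² = 4;  Var(L_2) = (19)² = 361
cov(L_1,L_2) = ρ·sd(L_1)·sd(L_2) = 0.7·2·19 = 26.6
Var(4L_1 - 2L_2) = (4)²·Var(L_1) + (-2)²·Var(L_2) + 2·(4)·(-2)·cov(L_1,L_2)
= 16·4 + 4·361 + -16·26.6 = 1082.4

1082.4000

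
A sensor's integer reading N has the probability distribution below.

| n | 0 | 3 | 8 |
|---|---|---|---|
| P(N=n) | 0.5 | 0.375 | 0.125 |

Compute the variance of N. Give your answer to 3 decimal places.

E[N] = (0)(0.5) + (3)(0.375) + (8)(0.125) = 2.125
E[N²] = (0)²(0.5) + (3)²(0.375) + (8)²(0.125) = 11.375
var(N) = E[N²] − (E[N])² = 11.375 − (2.125)² = 6.859375

6.859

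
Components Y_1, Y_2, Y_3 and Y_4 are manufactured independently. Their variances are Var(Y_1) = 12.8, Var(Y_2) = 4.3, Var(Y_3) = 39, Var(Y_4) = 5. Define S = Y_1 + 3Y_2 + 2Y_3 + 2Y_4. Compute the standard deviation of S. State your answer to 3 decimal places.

By independence, Var(S) = (1)²Var(Y_1) + (3)²Var(Y_2) + (2)²Var(Y_3) + (2)²Var(Y_4)
= (1)²·12.8 + (3)²·4.3 + (2)²·39 + (2)²·5 = 227.5
SD(S) = √227.5 ≈ 15.083

15.083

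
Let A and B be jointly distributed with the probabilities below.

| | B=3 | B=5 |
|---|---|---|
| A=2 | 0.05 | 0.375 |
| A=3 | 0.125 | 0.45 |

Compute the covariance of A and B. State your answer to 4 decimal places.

-0.0488

E[A] = 2.575,  E[B] = 4.65
E[AB] = 11.925
cov(A,B) = E[AB] − E[A]E[B] = 11.925 − (2.575)(4.65) = -0.04875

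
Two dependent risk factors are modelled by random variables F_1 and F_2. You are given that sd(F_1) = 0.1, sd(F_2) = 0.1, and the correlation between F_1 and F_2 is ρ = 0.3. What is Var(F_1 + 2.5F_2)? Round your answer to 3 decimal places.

0.088

Var(F_1) = (0.1)² = 0.01;  Var(F_2) = (0.1)² = 0.01
Cov(F_1,F_2) = ρ·sd(F_1)·sd(F_2) = 0.3·0.1·0.1 = 0.003
Var(F_1 + 2.5F_2) = (1)²·Var(F_1) + (2.5)²·Var(F_2) + 2·(1)·(2.5)·Cov(F_1,F_2)
= 1·0.01 + 6.25·0.01 + 5·0.003 = 0.0875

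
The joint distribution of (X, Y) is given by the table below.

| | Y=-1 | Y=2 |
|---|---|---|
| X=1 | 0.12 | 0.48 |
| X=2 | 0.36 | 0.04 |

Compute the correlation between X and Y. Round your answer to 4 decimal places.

-0.6864

E[X] = 1.4,  E[Y] = 0.56
E[XY] = 0.28
Cov(X,Y) = E[XY] − E[X]E[Y] = 0.28 − (1.4)(0.56) = -0.504
Var(X) = 0.24,  Var(Y) = 2.2464
ρ = -0.504 / √(0.24·2.2464) ≈ -0.6864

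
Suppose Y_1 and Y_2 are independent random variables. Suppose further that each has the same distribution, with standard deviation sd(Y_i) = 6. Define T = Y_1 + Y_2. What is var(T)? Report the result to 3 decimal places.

72.000

var(Y_i) = (6)² = 36
By independence, var(T) = (1)²var(Y_1) + (1)²var(Y_2)
= (1)²·36 + (1)²·36 = 72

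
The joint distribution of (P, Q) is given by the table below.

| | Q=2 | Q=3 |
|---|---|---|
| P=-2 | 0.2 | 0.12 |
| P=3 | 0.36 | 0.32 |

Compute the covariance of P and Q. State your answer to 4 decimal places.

E[P] = 1.4,  E[Q] = 2.44
E[PQ] = 3.52
cov(P,Q) = E[PQ] − E[P]E[Q] = 3.52 − (1.4)(2.44) = 0.104

0.1040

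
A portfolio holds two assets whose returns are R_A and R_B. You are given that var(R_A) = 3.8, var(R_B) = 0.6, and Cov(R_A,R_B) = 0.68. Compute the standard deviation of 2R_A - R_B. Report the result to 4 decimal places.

3.6166

var(2R_A - R_B) = (2)²·var(R_A) + (-1)²·var(R_B) + 2·(2)·(-1)·Cov(R_A,R_B)
= 4·3.8 + 1·0.6 + -4·0.68 = 13.08
SD(2R_A - R_B) = √13.08 ≈ 3.6166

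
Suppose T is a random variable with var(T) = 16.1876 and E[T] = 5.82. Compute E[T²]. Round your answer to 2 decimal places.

50.06

E[T²] = var(T) + (E[T])² = 16.1876 + (5.82)² = 50.06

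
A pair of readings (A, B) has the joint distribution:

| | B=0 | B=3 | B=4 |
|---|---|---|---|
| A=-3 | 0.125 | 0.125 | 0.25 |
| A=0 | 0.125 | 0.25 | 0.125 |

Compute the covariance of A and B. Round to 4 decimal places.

-0.1875

E[A] = -1.5,  E[B] = 2.625
E[AB] = -4.125
Cov(A,B) = E[AB] − E[A]E[B] = -4.125 − (-1.5)(2.625) = -0.1875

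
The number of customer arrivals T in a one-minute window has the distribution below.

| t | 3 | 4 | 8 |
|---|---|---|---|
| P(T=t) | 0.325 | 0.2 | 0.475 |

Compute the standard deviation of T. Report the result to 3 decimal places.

E[T] = (3)(0.325) + (4)(0.2) + (8)(0.475) = 5.575
E[T²] = (3)²(0.325) + (4)²(0.2) + (8)²(0.475) = 36.525
var(T) = E[T²] − (E[T])² = 36.525 − (5.575)² = 5.444375
sd(T) = √5.444375 ≈ 2.333

2.333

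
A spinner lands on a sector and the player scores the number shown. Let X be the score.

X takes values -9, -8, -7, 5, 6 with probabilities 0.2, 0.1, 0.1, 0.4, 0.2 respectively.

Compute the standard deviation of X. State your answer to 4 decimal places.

6.6851

E[X] = (-9)(0.2) + (-8)(0.1) + (-7)(0.1) + (5)(0.4) + (6)(0.2) = -0.1
E[X²] = (-9)²(0.2) + (-8)²(0.1) + (-7)²(0.1) + (5)²(0.4) + (6)²(0.2) = 44.7
Var(X) = E[X²] − (E[X])² = 44.7 − (-0.1)² = 44.69
sd(X) = √44.69 ≈ 6.6851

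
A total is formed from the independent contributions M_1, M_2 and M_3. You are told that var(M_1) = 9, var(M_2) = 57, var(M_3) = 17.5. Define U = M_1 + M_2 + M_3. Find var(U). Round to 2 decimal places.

By independence, var(U) = (1)²var(M_1) + (1)²var(M_2) + (1)²var(M_3)
= (1)²·9 + (1)²·57 + (1)²·17.5 = 83.5

83.50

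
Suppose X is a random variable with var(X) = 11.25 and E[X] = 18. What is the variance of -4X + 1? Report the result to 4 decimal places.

180.0000

var(-4X + 1) = (-4)²·var(X) = 16·11.25 = 180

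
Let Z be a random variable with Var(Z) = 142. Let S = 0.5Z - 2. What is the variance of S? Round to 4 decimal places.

Var(0.5Z - 2) = (0.5)²·Var(Z) = 0.25·142 = 35.5

35.5000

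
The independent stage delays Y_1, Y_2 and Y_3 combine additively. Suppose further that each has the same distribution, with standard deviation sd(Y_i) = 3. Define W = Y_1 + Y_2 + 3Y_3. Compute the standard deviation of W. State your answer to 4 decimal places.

9.9499

Var(Y_i) = (3)² = 9
By independence, Var(W) = (1)²Var(Y_1) + (1)²Var(Y_2) + (3)²Var(Y_3)
= (1)²·9 + (1)²·9 + (3)²·9 = 99
sd(W) = √99 ≈ 9.9499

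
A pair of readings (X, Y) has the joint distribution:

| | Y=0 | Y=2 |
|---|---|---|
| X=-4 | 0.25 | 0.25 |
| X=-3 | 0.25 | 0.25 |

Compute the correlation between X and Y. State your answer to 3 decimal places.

0.000

E[X] = -3.5,  E[Y] = 1
E[XY] = -3.5
Cov(X,Y) = E[XY] − E[X]E[Y] = -3.5 − (-3.5)(1) = 0
V(X) = 0.25,  V(Y) = 1
ρ = 0 / √(0.25·1) ≈ 0.000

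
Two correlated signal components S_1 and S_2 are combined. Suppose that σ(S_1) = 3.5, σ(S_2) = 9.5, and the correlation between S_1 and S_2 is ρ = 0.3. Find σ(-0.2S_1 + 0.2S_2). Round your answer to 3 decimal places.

1.817

Var(S_1) = (3.5)² = 12.25;  Var(S_2) = (9.5)² = 90.25
cov(S_1,S_2) = ρ·σ(S_1)·σ(S_2) = 0.3·3.5·9.5 = 9.975
Var(-0.2S_1 + 0.2S_2) = (-0.2)²·Var(S_1) + (0.2)²·Var(S_2) + 2·(-0.2)·(0.2)·cov(S_1,S_2)
= 0.04·12.25 + 0.04·90.25 + -0.08·9.975 = 3.302
σ(-0.2S_1 + 0.2S_2) = √3.302 ≈ 1.817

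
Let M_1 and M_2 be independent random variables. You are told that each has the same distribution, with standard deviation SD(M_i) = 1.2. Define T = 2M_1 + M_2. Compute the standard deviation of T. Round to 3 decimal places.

V(M_i) = (1.2)² = 1.44
By independence, V(T) = (2)²V(M_1) + (1)²V(M_2)
= (2)²·1.44 + (1)²·1.44 = 7.2
SD(T) = √7.2 ≈ 2.683

2.683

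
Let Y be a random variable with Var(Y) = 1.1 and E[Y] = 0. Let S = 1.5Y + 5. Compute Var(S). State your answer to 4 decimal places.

Var(1.5Y + 5) = (1.5)²·Var(Y) = 2.25·1.1 = 2.475

2.4750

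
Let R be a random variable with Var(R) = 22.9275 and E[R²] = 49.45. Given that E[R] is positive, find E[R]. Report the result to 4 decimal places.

(E[R])² = E[R²] − Var(R) = 49.45 − 22.9275 = 26.5225
E[R] = √26.5225 = 5.15

5.1500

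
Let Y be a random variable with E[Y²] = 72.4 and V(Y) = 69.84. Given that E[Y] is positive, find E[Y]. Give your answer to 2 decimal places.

1.60

(E[Y])² = E[Y²] − V(Y) = 72.4 − 69.84 = 2.56
E[Y] = √2.56 = 1.6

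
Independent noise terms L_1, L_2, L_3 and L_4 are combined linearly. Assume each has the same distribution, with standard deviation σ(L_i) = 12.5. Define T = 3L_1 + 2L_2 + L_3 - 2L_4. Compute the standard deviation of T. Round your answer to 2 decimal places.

V(L_i) = (12.5)² = 156.25
By independence, V(T) = (3)²V(L_1) + (2)²V(L_2) + (1)²V(L_3) + (-2)²V(L_4)
= (3)²·156.25 + (2)²·156.25 + (1)²·156.25 + (-2)²·156.25 = 2812.5
σ(T) = √2812.5 ≈ 53.03

53.03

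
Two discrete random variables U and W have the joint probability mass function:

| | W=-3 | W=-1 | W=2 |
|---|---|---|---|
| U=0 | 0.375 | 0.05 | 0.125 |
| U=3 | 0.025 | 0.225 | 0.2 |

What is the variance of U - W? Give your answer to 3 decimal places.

E[U] = 1.35,  E[W] = -0.825,  E[UW] = 0.3
Var(U) = 4.05 − (1.35)² = 2.2275;  Var(W) = 5.175 − (-0.825)² = 4.494375
Cov(U,W) = 0.3 − (1.35)(-0.825) = 1.41375
Var(U - W) = (1)²·2.2275 + (-1)²·4.494375 + 2·(1)·(-1)·1.41375 = 3.894375

3.894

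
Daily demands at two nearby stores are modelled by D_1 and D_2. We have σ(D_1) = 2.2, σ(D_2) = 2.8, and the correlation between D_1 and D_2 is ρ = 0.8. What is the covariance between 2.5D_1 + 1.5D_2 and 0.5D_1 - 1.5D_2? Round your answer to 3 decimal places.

-26.374

Var(D_1) = (2.2)² = 4.84;  Var(D_2) = (2.8)² = 7.84
Cov(D_1,D_2) = ρ·σ(D_1)·σ(D_2) = 0.8·2.2·2.8 = 4.928
Cov(2.5D_1 + 1.5D_2, 0.5D_1 - 1.5D_2) = (2.5)(0.5)Var(D_1) + (1.5)(-1.5)Var(D_2) + [(2.5)(-1.5) + (1.5)(0.5)]Cov(D_1,D_2)
= 1.25·4.84 + -2.25·7.84 + -3·4.928 = -26.374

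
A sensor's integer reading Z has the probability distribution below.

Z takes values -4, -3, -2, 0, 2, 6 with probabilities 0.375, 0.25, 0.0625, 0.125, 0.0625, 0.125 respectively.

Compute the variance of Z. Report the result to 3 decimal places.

11.000

E[Z] = (-4)(0.375) + (-3)(0.25) + (-2)(0.0625) + (0)(0.125) + (2)(0.0625) + (6)(0.125) = -1.5
E[Z²] = (-4)²(0.375) + (-3)²(0.25) + (-2)²(0.0625) + (0)²(0.125) + (2)²(0.0625) + (6)²(0.125) = 13.25
Var(Z) = E[Z²] − (E[Z])² = 13.25 − (-1.5)² = 11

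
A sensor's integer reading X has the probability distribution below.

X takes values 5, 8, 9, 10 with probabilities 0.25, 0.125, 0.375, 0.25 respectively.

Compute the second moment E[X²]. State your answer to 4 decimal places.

69.6250

E[X²] = (5)²(0.25) + (8)²(0.125) + (9)²(0.375) + (10)²(0.25) = 69.625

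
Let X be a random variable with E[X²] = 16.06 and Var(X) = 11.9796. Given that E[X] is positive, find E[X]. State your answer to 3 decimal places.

2.020

(E[X])² = E[X²] − Var(X) = 16.06 − 11.9796 = 4.0804
E[X] = √4.0804 = 2.02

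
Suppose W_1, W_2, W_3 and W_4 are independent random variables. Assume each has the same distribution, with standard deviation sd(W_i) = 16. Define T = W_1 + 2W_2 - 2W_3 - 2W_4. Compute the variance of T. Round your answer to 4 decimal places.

3328.0000

var(W_i) = (16)² = 256
By independence, var(T) = (1)²var(W_1) + (2)²var(W_2) + (-2)²var(W_3) + (-2)²var(W_4)
= (1)²·256 + (2)²·256 + (-2)²·256 + (-2)²·256 = 3328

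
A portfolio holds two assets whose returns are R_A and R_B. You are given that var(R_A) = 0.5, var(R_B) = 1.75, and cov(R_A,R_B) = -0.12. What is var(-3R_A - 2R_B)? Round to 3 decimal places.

10.060

var(-3R_A - 2R_B) = (-3)²·var(R_A) + (-2)²·var(R_B) + 2·(-3)·(-2)·cov(R_A,R_B)
= 9·0.5 + 4·1.75 + 12·-0.12 = 10.06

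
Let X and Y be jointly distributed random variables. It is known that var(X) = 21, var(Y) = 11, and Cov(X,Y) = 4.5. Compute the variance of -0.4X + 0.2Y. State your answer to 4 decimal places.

3.0800

var(-0.4X + 0.2Y) = (-0.4)²·var(X) + (0.2)²·var(Y) + 2·(-0.4)·(0.2)·Cov(X,Y)
= 0.16·21 + 0.04·11 + -0.16·4.5 = 3.08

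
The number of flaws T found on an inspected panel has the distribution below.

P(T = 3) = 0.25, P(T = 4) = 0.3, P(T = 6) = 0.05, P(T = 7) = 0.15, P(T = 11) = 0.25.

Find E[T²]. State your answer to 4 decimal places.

46.4500

E[T²] = (3)²(0.25) + (4)²(0.3) + (6)²(0.05) + (7)²(0.15) + (11)²(0.25) = 46.45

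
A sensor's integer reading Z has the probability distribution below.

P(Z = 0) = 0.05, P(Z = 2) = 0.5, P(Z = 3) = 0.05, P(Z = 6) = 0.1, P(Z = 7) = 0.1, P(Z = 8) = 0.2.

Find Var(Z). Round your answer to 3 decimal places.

E[Z] = (0)(0.05) + (2)(0.5) + (3)(0.05) + (6)(0.1) + (7)(0.1) + (8)(0.2) = 4.05
E[Z²] = (0)²(0.05) + (2)²(0.5) + (3)²(0.05) + (6)²(0.1) + (7)²(0.1) + (8)²(0.2) = 23.75
Var(Z) = E[Z²] − (E[Z])² = 23.75 − (4.05)² = 7.3475

7.348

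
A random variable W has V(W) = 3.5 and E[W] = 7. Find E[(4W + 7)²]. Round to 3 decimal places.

E[4W + 7] = 4·7 + 7 = 35
V(4W + 7) = (4)²·3.5 = 56
E[(4W + 7)²] = V((4W + 7)) + (E[(4W + 7)])² = 56 + (35)² = 1281

1281.000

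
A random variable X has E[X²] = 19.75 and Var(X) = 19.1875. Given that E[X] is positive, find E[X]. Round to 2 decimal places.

(E[X])² = E[X²] − Var(X) = 19.75 − 19.1875 = 0.5625
E[X] = √0.5625 = 0.75

0.75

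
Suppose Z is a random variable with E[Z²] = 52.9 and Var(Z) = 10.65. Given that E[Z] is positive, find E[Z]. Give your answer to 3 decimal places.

6.500

(E[Z])² = E[Z²] − Var(Z) = 52.9 − 10.65 = 42.25
E[Z] = √42.25 = 6.5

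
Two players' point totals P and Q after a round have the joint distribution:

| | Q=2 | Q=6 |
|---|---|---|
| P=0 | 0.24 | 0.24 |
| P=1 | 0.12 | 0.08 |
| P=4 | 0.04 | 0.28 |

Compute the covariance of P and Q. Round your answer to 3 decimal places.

E[P] = 1.48,  E[Q] = 4.4
E[PQ] = 7.76
Cov(P,Q) = E[PQ] − E[P]E[Q] = 7.76 − (1.48)(4.4) = 1.248

1.248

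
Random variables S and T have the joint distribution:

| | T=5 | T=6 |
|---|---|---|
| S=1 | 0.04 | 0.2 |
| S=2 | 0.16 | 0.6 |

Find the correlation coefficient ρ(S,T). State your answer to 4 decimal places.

-0.0468

E[S] = 1.76,  E[T] = 5.8
E[ST] = 10.2
cov(S,T) = E[ST] − E[S]E[T] = 10.2 − (1.76)(5.8) = -0.008
Var(S) = 0.1824,  Var(T) = 0.16
ρ = -0.008 / √(0.1824·0.16) ≈ -0.0468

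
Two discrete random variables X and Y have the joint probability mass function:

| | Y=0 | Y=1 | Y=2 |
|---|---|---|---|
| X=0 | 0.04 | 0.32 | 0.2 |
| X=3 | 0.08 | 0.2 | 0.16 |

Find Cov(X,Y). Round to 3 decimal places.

-0.077

E[X] = 1.32,  E[Y] = 1.24
E[XY] = 1.56
Cov(X,Y) = E[XY] − E[X]E[Y] = 1.56 − (1.32)(1.24) = -0.0768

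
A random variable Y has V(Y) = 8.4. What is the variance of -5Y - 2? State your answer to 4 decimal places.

210.0000

V(-5Y - 2) = (-5)²·V(Y) = 25·8.4 = 210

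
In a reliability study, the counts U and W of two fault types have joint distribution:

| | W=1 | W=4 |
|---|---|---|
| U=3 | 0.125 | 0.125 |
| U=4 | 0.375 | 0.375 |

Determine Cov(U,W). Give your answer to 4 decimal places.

E[U] = 3.75,  E[W] = 2.5
E[UW] = 9.375
Cov(U,W) = E[UW] − E[U]E[W] = 9.375 − (3.75)(2.5) = 0

0.0000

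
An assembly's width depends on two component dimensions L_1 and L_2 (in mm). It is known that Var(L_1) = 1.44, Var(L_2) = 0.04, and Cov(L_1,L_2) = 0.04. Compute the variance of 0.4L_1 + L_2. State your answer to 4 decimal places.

Var(0.4L_1 + L_2) = (0.4)²·Var(L_1) + (1)²·Var(L_2) + 2·(0.4)·(1)·Cov(L_1,L_2)
= 0.16·1.44 + 1·0.04 + 0.8·0.04 = 0.3024

0.3024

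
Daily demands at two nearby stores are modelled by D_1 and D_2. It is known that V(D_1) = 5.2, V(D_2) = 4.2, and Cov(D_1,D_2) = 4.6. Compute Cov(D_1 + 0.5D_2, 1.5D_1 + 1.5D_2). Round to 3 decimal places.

21.300

Cov(D_1 + 0.5D_2, 1.5D_1 + 1.5D_2) = (1)(1.5)V(D_1) + (0.5)(1.5)V(D_2) + [(1)(1.5) + (0.5)(1.5)]Cov(D_1,D_2)
= 1.5·5.2 + 0.75·4.2 + 2.25·4.6 = 21.3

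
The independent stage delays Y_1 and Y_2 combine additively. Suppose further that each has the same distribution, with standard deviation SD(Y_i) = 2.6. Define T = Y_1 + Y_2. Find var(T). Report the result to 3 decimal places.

var(Y_i) = (2.6)² = 6.76
By independence, var(T) = (1)²var(Y_1) + (1)²var(Y_2)
= (1)²·6.76 + (1)²·6.76 = 13.52

13.520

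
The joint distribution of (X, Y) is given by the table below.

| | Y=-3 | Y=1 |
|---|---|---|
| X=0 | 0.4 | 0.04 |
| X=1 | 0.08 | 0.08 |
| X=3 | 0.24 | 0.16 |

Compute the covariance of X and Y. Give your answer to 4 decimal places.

0.7168

E[X] = 1.36,  E[Y] = -1.88
E[XY] = -1.84
cov(X,Y) = E[XY] − E[X]E[Y] = -1.84 − (1.36)(-1.88) = 0.7168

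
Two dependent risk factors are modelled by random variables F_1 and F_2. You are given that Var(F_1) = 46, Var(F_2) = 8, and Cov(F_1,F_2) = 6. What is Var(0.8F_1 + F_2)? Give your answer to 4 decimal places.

47.0400

Var(0.8F_1 + F_2) = (0.8)²·Var(F_1) + (1)²·Var(F_2) + 2·(0.8)·(1)·Cov(F_1,F_2)
= 0.64·46 + 1·8 + 1.6·6 = 47.04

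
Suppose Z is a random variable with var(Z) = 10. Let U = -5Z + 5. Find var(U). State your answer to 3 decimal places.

250.000

var(-5Z + 5) = (-5)²·var(Z) = 25·10 = 250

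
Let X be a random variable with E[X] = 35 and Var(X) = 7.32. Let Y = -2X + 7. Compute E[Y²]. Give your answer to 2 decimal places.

E[-2X + 7] = -2·35 + 7 = -63
Var(-2X + 7) = (-2)²·7.32 = 29.28
E[Y²] = Var(Y) + (E[Y])² = 29.28 + (-63)² = 3998.28

3998.28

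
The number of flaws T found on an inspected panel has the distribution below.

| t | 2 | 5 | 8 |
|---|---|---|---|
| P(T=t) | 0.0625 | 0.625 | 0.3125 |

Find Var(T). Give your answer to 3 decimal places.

E[T] = (2)(0.0625) + (5)(0.625) + (8)(0.3125) = 5.75
E[T²] = (2)²(0.0625) + (5)²(0.625) + (8)²(0.3125) = 35.875
Var(T) = E[T²] − (E[T])² = 35.875 − (5.75)² = 2.8125

2.813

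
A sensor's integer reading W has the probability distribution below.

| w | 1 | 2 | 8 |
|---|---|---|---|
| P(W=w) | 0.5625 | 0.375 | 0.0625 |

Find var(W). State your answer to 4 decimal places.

E[W] = (1)(0.5625) + (2)(0.375) + (8)(0.0625) = 1.8125
E[W²] = (1)²(0.5625) + (2)²(0.375) + (8)²(0.0625) = 6.0625
var(W) = E[W²] − (E[W])² = 6.0625 − (1.8125)² = 2.77734375

2.7773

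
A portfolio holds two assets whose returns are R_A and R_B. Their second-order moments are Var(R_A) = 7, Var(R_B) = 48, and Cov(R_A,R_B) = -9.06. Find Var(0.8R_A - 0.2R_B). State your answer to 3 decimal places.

9.299

Var(0.8R_A - 0.2R_B) = (0.8)²·Var(R_A) + (-0.2)²·Var(R_B) + 2·(0.8)·(-0.2)·Cov(R_A,R_B)
= 0.64·7 + 0.04·48 + -0.32·-9.06 = 9.2992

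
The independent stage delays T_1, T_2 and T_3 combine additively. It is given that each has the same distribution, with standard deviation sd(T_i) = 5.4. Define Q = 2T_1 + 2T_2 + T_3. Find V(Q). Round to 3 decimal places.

262.440

V(T_i) = (5.4)² = 29.16
By independence, V(Q) = (2)²V(T_1) + (2)²V(T_2) + (1)²V(T_3)
= (2)²·29.16 + (2)²·29.16 + (1)²·29.16 = 262.44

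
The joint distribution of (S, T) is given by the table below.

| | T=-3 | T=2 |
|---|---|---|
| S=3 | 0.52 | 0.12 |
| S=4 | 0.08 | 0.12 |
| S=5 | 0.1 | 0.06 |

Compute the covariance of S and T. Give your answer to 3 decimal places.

0.420

E[S] = 3.52,  E[T] = -1.5
E[ST] = -4.86
cov(S,T) = E[ST] − E[S]E[T] = -4.86 − (3.52)(-1.5) = 0.42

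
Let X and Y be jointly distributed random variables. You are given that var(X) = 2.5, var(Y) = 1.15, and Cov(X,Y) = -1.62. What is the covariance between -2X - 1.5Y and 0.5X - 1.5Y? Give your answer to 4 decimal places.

-3.5575

Cov(-2X - 1.5Y, 0.5X - 1.5Y) = (-2)(0.5)var(X) + (-1.5)(-1.5)var(Y) + [(-2)(-1.5) + (-1.5)(0.5)]Cov(X,Y)
= -1·2.5 + 2.25·1.15 + 2.25·-1.62 = -3.5575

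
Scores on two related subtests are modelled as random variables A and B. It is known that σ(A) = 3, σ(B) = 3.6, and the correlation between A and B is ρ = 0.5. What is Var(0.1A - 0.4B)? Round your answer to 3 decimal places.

Var(A) = (3)² = 9;  Var(B) = (3.6)² = 12.96
Cov(A,B) = ρ·σ(A)·σ(B) = 0.5·3·3.6 = 5.4
Var(0.1A - 0.4B) = (0.1)²·Var(A) + (-0.4)²·Var(B) + 2·(0.1)·(-0.4)·Cov(A,B)
= 0.01·9 + 0.16·12.96 + -0.08·5.4 = 1.7316

1.732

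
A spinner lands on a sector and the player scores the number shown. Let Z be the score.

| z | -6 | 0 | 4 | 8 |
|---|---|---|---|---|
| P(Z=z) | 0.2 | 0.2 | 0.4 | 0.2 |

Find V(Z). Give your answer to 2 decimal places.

22.40

E[Z] = (-6)(0.2) + (0)(0.2) + (4)(0.4) + (8)(0.2) = 2
E[Z²] = (-6)²(0.2) + (0)²(0.2) + (4)²(0.4) + (8)²(0.2) = 26.4
V(Z) = E[Z²] − (E[Z])² = 26.4 − (2)² = 22.4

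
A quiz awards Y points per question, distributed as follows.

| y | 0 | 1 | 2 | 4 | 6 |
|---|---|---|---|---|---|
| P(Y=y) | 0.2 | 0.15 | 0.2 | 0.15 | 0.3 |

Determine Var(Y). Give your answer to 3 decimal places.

5.448

E[Y] = (0)(0.2) + (1)(0.15) + (2)(0.2) + (4)(0.15) + (6)(0.3) = 2.95
E[Y²] = (0)²(0.2) + (1)²(0.15) + (2)²(0.2) + (4)²(0.15) + (6)²(0.3) = 14.15
Var(Y) = E[Y²] − (E[Y])² = 14.15 − (2.95)² = 5.4475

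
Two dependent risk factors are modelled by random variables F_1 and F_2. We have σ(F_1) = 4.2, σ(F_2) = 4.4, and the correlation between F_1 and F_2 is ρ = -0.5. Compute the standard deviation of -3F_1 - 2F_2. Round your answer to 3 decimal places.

11.195

Var(F_1) = (4.2)² = 17.64;  Var(F_2) = (4.4)² = 19.36
cov(F_1,F_2) = ρ·σ(F_1)·σ(F_2) = -0.5·4.2·4.4 = -9.24
Var(-3F_1 - 2F_2) = (-3)²·Var(F_1) + (-2)²·Var(F_2) + 2·(-3)·(-2)·cov(F_1,F_2)
= 9·17.64 + 4·19.36 + 12·-9.24 = 125.32
σ(-3F_1 - 2F_2) = √125.32 ≈ 11.195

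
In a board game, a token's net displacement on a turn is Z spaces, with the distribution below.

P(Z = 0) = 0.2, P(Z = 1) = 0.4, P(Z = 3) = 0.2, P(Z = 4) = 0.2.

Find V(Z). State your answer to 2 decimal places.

E[Z] = (0)(0.2) + (1)(0.4) + (3)(0.2) + (4)(0.2) = 1.8
E[Z²] = (0)²(0.2) + (1)²(0.4) + (3)²(0.2) + (4)²(0.2) = 5.4
V(Z) = E[Z²] − (E[Z])² = 5.4 − (1.8)² = 2.16

2.16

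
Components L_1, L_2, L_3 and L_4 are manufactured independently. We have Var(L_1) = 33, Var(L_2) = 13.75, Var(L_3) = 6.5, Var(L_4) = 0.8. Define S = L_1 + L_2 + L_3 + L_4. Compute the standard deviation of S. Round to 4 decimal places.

7.3519

By independence, Var(S) = (1)²Var(L_1) + (1)²Var(L_2) + (1)²Var(L_3) + (1)²Var(L_4)
= (1)²·33 + (1)²·13.75 + (1)²·6.5 + (1)²·0.8 = 54.05
sd(S) = √54.05 ≈ 7.3519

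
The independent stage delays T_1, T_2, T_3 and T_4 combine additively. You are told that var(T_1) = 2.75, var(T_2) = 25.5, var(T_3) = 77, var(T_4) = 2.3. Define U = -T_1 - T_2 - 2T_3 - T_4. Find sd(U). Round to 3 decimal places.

18.400

By independence, var(U) = (-1)²var(T_1) + (-1)²var(T_2) + (-2)²var(T_3) + (-1)²var(T_4)
= (-1)²·2.75 + (-1)²·25.5 + (-2)²·77 + (-1)²·2.3 = 338.55
sd(U) = √338.55 ≈ 18.400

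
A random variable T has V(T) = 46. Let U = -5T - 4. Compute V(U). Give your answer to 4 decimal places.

1150.0000

V(-5T - 4) = (-5)²·V(T) = 25·46 = 1150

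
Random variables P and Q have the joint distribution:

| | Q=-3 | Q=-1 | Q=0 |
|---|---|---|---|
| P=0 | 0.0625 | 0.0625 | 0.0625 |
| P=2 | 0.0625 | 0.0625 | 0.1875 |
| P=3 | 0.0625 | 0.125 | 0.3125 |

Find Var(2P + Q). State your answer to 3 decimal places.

7.371

E[P] = 2.125,  E[Q] = -0.8125,  E[PQ] = -1.4375
Var(P) = 5.75 − (2.125)² = 1.234375;  Var(Q) = 1.9375 − (-0.8125)² = 1.27734375
cov(P,Q) = -1.4375 − (2.125)(-0.8125) = 0.2890625
Var(2P + Q) = (2)²·1.234375 + (1)²·1.27734375 + 2·(2)·(1)·0.2890625 = 7.37109375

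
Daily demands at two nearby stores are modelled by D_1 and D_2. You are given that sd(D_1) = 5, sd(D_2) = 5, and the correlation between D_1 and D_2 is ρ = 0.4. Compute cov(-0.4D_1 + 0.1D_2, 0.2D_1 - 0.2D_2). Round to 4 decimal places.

V(D_1) = (5)² = 25;  V(D_2) = (5)² = 25
cov(D_1,D_2) = ρ·sd(D_1)·sd(D_2) = 0.4·5·5 = 10
cov(-0.4D_1 + 0.1D_2, 0.2D_1 - 0.2D_2) = (-0.4)(0.2)V(D_1) + (0.1)(-0.2)V(D_2) + [(-0.4)(-0.2) + (0.1)(0.2)]cov(D_1,D_2)
= -0.08·25 + -0.02·25 + 0.1·10 = -1.5

-1.5000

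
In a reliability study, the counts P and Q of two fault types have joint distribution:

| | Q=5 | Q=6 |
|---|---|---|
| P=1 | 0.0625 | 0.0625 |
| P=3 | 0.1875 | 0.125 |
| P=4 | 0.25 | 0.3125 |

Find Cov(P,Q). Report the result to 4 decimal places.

E[P] = 3.3125,  E[Q] = 5.5
E[PQ] = 18.25
Cov(P,Q) = E[PQ] − E[P]E[Q] = 18.25 − (3.3125)(5.5) = 0.03125

0.0313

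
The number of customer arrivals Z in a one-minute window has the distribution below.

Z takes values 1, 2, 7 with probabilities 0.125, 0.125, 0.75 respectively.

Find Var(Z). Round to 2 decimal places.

E[Z] = (1)(0.125) + (2)(0.125) + (7)(0.75) = 5.625
E[Z²] = (1)²(0.125) + (2)²(0.125) + (7)²(0.75) = 37.375
Var(Z) = E[Z²] − (E[Z])² = 37.375 − (5.625)² = 5.734375

5.73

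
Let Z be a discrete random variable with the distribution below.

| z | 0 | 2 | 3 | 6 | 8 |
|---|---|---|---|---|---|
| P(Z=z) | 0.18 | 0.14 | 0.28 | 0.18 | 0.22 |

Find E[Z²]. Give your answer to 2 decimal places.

E[Z²] = (0)²(0.18) + (2)²(0.14) + (3)²(0.28) + (6)²(0.18) + (8)²(0.22) = 23.64

23.64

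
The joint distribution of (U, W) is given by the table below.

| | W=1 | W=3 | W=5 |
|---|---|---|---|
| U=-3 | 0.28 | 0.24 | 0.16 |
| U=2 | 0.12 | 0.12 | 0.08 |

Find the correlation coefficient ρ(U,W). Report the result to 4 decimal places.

0.0306

E[U] = -1.4,  E[W] = 2.68
E[UW] = -3.64
Cov(U,W) = E[UW] − E[U]E[W] = -3.64 − (-1.4)(2.68) = 0.112
V(U) = 5.44,  V(W) = 2.4576
ρ = 0.112 / √(5.44·2.4576) ≈ 0.0306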